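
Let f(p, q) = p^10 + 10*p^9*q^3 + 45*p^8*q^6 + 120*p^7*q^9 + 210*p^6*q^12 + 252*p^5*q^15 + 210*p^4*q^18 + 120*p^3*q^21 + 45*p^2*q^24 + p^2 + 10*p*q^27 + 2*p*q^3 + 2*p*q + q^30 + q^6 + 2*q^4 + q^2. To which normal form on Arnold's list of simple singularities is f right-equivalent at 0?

A_{9}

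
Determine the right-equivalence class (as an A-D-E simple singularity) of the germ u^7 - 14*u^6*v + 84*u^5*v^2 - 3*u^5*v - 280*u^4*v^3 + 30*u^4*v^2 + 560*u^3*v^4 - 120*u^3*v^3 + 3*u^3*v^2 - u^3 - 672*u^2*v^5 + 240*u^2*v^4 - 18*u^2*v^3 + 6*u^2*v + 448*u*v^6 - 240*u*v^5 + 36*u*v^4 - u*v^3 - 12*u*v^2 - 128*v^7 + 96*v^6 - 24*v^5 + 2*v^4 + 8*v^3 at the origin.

E7

The Hessian of f at 0 has rank 0. Corank 2; j^3 = -(u - 2*v)^3 is a perfect cube, so E-series; the 4-jet and mu = 7 give E_7.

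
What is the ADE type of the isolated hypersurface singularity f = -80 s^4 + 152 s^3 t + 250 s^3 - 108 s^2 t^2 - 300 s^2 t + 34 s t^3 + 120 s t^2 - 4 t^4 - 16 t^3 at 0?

The Hessian of f at 0 has rank 0. Corank 2; j^3 = 2*(5*s - 2*t)^3 is a perfect cube, so E-series; the 4-jet and mu = 7 give E_7.

E_{7}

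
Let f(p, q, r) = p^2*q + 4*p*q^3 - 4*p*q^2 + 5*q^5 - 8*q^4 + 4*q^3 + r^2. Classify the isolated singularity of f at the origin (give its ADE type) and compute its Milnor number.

The Hessian of f at 0 has rank 1. Corank 2; j^3 = q*(p - 2*q)^2 has shape L^2 M (L != M), so D-series; mu = 6 gives D_6.

Type D6, Milnor number mu = 6.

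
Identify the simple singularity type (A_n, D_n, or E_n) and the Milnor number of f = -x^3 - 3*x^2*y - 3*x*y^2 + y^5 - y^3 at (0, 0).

Type E_8, Milnor number mu = 8.

The Hessian of f at 0 has rank 0. Corank 2; j^3 = -(x + y)^3 is a perfect cube, so E-series; the 5-jet and mu = 8 give E_8.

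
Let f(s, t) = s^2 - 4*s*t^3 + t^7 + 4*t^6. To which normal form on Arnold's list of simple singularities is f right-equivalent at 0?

The Hessian of f at 0 has rank 1. Corank 1: A-series; mu = 6 gives A_6.

A_6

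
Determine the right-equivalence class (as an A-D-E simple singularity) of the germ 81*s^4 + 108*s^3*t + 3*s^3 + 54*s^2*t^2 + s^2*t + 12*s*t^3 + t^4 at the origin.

D_5

The Hessian of f at 0 is [[0, 0], [0, 0]] with rank 0, so corank 2. A Groebner basis of the Jacobian ideal J(f) in C{s,t} is {s*t^2, -s*t/12 + t^3, s^2 + s*t/3}; counting standard monomials gives mu = 5. Corank 2; j^3 = s^2*(3*s + t) has shape L^2 M (L != M), so D-series; mu = 5 gives D_5.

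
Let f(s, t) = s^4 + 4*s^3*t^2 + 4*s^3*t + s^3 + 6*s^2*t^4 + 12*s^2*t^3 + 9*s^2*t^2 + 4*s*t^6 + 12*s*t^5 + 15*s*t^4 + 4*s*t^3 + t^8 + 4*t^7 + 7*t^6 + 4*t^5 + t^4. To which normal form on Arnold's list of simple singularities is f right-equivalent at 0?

The Hessian of f at 0 is [[0, 0], [0, 0]] with rank 0, so corank 2. A Groebner basis of the Jacobian ideal J(f) in C{s,t} is {s^3, s^2*t, s^2/2 + s*t^2, -3*s^2/2 + t^3}; counting standard monomials gives mu = 6. Corank 2; j^3 = s^3 is a perfect cube, so E-series; the 4-jet and mu = 6 give E_6.

E6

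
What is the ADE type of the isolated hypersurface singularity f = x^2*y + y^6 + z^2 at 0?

The Hessian of f at 0 is [[0, 0, 0], [0, 0, 0], [0, 0, 2]] with rank 1, so corank 2. A Groebner basis of the Jacobian ideal J(f) in C{x,y,z} is {x^2/6 + y^5, x^3, x*y, z}; counting standard monomials gives mu = 7. Corank 2; j^3 = x^2*y has shape L^2 M (L != M), so D-series; mu = 7 gives D_7.

D_{7}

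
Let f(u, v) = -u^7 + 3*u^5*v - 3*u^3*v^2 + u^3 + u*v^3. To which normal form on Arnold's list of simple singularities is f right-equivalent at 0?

E7

The Hessian of f at 0 has rank 0. Corank 2; j^3 = u^3 is a perfect cube, so E-series; the 4-jet and mu = 7 give E_7.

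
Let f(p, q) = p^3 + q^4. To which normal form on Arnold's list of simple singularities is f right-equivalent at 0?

E_6

The Hessian of f at 0 is [[0, 0], [0, 0]] with rank 0, so corank 2. A Groebner basis of the Jacobian ideal J(f) in C{p,q} is {q^3, p^2}; counting standard monomials gives mu = 6. Corank 2; j^3 = p^3 is a perfect cube, so E-series; the 4-jet and mu = 6 give E_6.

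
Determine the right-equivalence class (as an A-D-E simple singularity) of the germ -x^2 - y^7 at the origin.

The Hessian of f at 0 has rank 1. Corank 1: A-series; mu = 6 gives A_6.

A6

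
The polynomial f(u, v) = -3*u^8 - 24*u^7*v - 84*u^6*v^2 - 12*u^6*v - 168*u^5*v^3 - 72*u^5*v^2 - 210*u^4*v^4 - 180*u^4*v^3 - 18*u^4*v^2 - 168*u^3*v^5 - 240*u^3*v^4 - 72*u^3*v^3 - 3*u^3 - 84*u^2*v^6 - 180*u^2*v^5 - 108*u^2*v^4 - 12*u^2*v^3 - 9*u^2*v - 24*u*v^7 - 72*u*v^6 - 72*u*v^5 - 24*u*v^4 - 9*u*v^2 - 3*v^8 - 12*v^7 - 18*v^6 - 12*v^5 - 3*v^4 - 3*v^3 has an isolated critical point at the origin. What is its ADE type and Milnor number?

Type E_6, Milnor number mu = 6.

The Hessian of f at 0 is [[0, 0], [0, 0]] with rank 0, so corank 2. A Groebner basis of the Jacobian ideal J(f) in C{u,v} is {v^3, u^2 + 2*u*v + v^2}; counting standard monomials gives mu = 6. Corank 2; j^3 = -3*(u + v)^3 is a perfect cube, so E-series; the 4-jet and mu = 6 give E_6.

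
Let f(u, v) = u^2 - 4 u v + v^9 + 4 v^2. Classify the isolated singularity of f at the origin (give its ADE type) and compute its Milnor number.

Type A_8, Milnor number mu = 8.

The Hessian of f at 0 is [[2, -4], [-4, 8]] with rank 1, so corank 1. A Groebner basis of the Jacobian ideal J(f) in C{u,v} is {v^8, u - 2*v}; counting standard monomials gives mu = 8. Corank 1: A-series; mu = 8 gives A_8.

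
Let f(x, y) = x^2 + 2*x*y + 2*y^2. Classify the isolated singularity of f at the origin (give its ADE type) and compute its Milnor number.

Type A_1, Milnor number mu = 1.

The Hessian of f at 0 is [[2, 2], [2, 4]] with rank 2, so corank 0. A Groebner basis of the Jacobian ideal J(f) in C{x,y} is {x, y}; counting standard monomials gives mu = 1. Corank 0: nondegenerate Morse point, so A_1.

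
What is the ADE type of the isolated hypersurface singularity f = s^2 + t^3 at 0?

A_{2}

The Hessian of f at 0 has rank 1. Corank 1: A-series; mu = 2 gives A_2.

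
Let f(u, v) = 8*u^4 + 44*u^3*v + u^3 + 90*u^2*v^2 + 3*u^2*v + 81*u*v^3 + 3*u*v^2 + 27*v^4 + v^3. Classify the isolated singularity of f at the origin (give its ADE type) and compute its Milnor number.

The Hessian of f at 0 has rank 0. Corank 2; j^3 = (u + v)^3 is a perfect cube, so E-series; the 4-jet and mu = 7 give E_7.

Type E_7, Milnor number mu = 7.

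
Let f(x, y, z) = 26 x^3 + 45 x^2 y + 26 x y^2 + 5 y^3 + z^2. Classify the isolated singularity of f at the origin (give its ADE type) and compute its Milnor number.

Type D4, Milnor number mu = 4.

The Hessian of f at 0 has rank 1. Corank 2; j^3 = (2*x + y)*(13*x^2 + 16*x*y + 5*y^2) splits into three distinct lines over C (the quadratic factor has nonzero discriminant), so D_4.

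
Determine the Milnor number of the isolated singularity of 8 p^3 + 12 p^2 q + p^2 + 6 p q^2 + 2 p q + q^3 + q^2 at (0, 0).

The Hessian of f at 0 has rank 1. Corank 1: A-series; mu = 2 gives A_2.

2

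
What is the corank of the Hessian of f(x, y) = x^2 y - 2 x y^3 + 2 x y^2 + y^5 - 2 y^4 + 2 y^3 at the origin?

Hessian at 0 has rank 0.

2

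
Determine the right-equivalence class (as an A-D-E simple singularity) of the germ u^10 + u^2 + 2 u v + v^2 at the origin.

The Hessian of f at 0 has rank 1. Corank 1: A-series; mu = 9 gives A_9.

A9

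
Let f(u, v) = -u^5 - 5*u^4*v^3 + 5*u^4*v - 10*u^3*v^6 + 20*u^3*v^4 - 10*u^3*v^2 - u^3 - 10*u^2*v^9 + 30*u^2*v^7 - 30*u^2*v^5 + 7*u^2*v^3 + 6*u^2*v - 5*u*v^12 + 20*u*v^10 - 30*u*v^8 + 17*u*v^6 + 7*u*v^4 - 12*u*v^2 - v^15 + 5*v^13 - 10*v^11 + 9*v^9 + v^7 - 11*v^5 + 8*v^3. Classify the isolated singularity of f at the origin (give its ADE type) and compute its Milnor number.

Type E_8, Milnor number mu = 8.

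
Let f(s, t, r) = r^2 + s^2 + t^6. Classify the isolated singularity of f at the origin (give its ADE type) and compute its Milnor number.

Type A_{5}, Milnor number mu = 5.

The Hessian of f at 0 has rank 2. Corank 1: A-series; mu = 5 gives A_5.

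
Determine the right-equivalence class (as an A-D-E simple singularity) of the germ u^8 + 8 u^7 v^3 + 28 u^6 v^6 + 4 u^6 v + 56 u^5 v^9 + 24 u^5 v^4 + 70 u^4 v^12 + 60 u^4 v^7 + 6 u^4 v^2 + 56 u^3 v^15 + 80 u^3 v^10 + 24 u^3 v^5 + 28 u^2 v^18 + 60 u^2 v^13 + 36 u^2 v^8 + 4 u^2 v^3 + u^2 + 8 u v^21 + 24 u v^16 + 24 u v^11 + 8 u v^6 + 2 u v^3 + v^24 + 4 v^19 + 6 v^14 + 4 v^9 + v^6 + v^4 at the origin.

The Hessian of f at 0 is [[2, 0], [0, 0]] with rank 1, so corank 1. A Groebner basis of the Jacobian ideal J(f) in C{u,v} is {v^3, u}; counting standard monomials gives mu = 3. Corank 1: A-series; mu = 3 gives A_3.

A_{3}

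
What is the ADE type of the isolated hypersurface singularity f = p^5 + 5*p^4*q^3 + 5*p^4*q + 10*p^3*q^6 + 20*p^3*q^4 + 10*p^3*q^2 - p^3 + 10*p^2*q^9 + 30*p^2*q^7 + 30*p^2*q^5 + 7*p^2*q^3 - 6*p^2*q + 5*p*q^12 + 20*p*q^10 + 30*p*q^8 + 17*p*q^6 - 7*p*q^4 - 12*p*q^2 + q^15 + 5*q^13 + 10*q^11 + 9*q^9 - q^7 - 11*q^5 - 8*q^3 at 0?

E8

The Hessian of f at 0 is [[0, 0], [0, 0]] with rank 0, so corank 2. A Groebner basis of the Jacobian ideal J(f) in C{p,q} is {-7*p^2/2 + p*q^3 - 14*p*q - 14*q^2, 2*p^2 + 8*p*q + q^4 + 8*q^2, p^3 - 12*p*q^2 - 16*q^3, p^2*q + 4*p*q^2 + 4*q^3}; counting standard monomials gives mu = 8. Corank 2; j^3 = -(p + 2*q)^3 is a perfect cube, so E-series; the 5-jet and mu = 8 give E_8.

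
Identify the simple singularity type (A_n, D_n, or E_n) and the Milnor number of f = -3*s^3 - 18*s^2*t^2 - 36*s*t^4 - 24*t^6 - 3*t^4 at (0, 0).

Type E_{6}, Milnor number mu = 6.

The Hessian of f at 0 has rank 0. Corank 2; j^3 = -3*s^3 is a perfect cube, so E-series; the 4-jet and mu = 6 give E_6.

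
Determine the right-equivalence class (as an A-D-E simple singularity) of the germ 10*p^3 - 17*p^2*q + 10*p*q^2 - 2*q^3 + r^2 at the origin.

D4

The Hessian of f at 0 is [[0, 0, 0], [0, 0, 0], [0, 0, 2]] with rank 1, so corank 2. A Groebner basis of the Jacobian ideal J(f) in C{p,q,r} is {q^3, p^2 - 2*q^2/11, p*q - 5*q^2/11, r}; counting standard monomials gives mu = 4. Corank 2; j^3 = (2*p - q)*(5*p^2 - 6*p*q + 2*q^2) splits into three distinct lines over C (the quadratic factor has nonzero discriminant), so D_4.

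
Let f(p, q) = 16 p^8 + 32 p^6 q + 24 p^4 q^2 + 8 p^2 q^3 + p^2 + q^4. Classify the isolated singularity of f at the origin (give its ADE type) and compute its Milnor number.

Type A3, Milnor number mu = 3.

The Hessian of f at 0 has rank 1. Corank 1: A-series; mu = 3 gives A_3.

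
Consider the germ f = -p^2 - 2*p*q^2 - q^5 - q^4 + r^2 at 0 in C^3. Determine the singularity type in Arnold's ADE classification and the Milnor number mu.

The Hessian of f at 0 has rank 2. Corank 1: A-series; mu = 4 gives A_4.

Type A_4, Milnor number mu = 4.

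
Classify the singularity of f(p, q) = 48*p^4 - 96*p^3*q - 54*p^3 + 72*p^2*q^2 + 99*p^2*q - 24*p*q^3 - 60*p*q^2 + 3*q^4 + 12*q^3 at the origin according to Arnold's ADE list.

D_{5}

The Hessian of f at 0 has rank 0. Corank 2; j^3 = -3*(2*p - q)*(3*p - 2*q)^2 has shape L^2 M (L != M), so D-series; mu = 5 gives D_5.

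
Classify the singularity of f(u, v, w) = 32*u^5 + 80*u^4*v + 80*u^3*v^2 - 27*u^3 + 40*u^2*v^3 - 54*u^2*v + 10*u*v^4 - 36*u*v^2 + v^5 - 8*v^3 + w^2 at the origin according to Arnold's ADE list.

E_8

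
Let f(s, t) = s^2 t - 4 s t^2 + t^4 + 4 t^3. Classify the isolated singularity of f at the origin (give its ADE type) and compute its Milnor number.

The Hessian of f at 0 is [[0, 0], [0, 0]] with rank 0, so corank 2. A Groebner basis of the Jacobian ideal J(f) in C{s,t} is {s^3 + 2*s^2 - 8*t^2, s^2/4 + t^3 - t^2, s*t - 2*t^2}; counting standard monomials gives mu = 5. Corank 2; j^3 = t*(s - 2*t)^2 has shape L^2 M (L != M), so D-series; mu = 5 gives D_5.

Type D_5, Milnor number mu = 5.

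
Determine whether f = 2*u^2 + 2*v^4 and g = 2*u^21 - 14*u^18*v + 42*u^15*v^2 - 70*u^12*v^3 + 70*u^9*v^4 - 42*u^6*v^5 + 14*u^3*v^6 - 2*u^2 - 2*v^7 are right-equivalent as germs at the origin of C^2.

No.

The Hessian of f at 0 has rank 1. Corank 1: A-series; mu = 3 gives A_3. The Hessian of g at 0 has rank 1. Corank 1: A-series; mu = 6 gives A_6. f is A_3 but g is A_6, hence not right-equivalent.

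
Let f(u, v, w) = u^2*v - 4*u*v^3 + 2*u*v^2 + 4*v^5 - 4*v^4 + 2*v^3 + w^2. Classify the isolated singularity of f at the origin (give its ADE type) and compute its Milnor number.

Type D4, Milnor number mu = 4.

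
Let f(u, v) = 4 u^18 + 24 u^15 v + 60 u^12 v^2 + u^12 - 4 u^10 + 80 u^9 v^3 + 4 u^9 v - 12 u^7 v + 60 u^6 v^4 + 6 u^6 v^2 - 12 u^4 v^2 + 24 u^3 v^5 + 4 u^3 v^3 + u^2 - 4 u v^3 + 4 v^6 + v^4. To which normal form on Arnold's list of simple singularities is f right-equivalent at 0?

The Hessian of f at 0 is [[2, 0], [0, 0]] with rank 1, so corank 1. A Groebner basis of the Jacobian ideal J(f) in C{u,v} is {v^3, u}; counting standard monomials gives mu = 3. Corank 1: A-series; mu = 3 gives A_3.

A3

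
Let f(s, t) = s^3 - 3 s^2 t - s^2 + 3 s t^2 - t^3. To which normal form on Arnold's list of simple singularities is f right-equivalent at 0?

The Hessian of f at 0 is [[-2, 0], [0, 0]] with rank 1, so corank 1. A Groebner basis of the Jacobian ideal J(f) in C{s,t} is {t^2, s}; counting standard monomials gives mu = 2. Corank 1: A-series; mu = 2 gives A_2.

A_{2}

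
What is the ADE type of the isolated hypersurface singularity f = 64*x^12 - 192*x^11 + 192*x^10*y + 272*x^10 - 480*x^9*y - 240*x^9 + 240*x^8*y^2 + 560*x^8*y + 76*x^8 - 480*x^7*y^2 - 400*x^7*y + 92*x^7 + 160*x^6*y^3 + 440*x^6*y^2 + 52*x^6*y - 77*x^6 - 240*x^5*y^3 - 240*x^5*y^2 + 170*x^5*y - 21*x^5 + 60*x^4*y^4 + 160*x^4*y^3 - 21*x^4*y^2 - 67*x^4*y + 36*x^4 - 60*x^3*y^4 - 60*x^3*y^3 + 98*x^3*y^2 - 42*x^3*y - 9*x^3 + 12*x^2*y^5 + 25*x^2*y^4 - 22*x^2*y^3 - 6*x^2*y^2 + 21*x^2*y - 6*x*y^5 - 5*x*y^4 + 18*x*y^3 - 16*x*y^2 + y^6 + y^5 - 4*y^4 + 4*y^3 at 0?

D_{7}

The Hessian of f at 0 has rank 0. Corank 2; j^3 = -(x - y)*(3*x - 2*y)^2 has shape L^2 M (L != M), so D-series; mu = 7 gives D_7.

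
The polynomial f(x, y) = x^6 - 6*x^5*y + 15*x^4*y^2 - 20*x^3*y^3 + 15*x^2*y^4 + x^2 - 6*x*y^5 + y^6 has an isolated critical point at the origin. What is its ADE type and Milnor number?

The Hessian of f at 0 is [[2, 0], [0, 0]] with rank 1, so corank 1. A Groebner basis of the Jacobian ideal J(f) in C{x,y} is {y^5, x}; counting standard monomials gives mu = 5. Corank 1: A-series; mu = 5 gives A_5.

Type A_5, Milnor number mu = 5.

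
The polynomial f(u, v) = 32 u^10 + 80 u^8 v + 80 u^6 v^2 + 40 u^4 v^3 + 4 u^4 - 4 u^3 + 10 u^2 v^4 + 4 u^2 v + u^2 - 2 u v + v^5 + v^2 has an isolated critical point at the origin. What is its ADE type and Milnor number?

Type A_4, Milnor number mu = 4.

The Hessian of f at 0 has rank 1. Corank 1: A-series; mu = 4 gives A_4.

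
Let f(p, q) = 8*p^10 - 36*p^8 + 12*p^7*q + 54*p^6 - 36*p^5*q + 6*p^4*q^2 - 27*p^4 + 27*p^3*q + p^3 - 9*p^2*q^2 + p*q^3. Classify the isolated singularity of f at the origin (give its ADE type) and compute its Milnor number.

The Hessian of f at 0 has rank 0. Corank 2; j^3 = p^3 is a perfect cube, so E-series; the 4-jet and mu = 7 give E_7.

Type E_7, Milnor number mu = 7.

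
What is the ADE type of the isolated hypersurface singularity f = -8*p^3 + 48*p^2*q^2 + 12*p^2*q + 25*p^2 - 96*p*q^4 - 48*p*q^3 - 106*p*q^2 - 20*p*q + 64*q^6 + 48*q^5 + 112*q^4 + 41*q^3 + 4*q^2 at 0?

A_{2}

The Hessian of f at 0 has rank 1. Corank 1: A-series; mu = 2 gives A_2.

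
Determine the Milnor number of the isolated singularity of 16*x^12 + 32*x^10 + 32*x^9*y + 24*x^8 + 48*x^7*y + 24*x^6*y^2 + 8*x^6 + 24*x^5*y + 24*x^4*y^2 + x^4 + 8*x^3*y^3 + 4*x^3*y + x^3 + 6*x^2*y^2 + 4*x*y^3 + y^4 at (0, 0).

6

The Hessian of f at 0 has rank 0. Corank 2; j^3 = x^3 is a perfect cube, so E-series; the 4-jet and mu = 6 give E_6.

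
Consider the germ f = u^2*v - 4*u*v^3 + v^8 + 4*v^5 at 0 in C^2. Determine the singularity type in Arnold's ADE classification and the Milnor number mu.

The Hessian of f at 0 has rank 0. Corank 2; j^3 = u^2*v has shape L^2 M (L != M), so D-series; mu = 9 gives D_9.

Type D9, Milnor number mu = 9.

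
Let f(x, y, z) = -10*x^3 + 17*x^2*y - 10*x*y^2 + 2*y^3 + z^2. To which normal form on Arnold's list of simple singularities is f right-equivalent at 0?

D4

The Hessian of f at 0 is [[0, 0, 0], [0, 0, 0], [0, 0, 2]] with rank 1, so corank 2. A Groebner basis of the Jacobian ideal J(f) in C{x,y,z} is {y^3, x^2 - 2*y^2/11, x*y - 5*y^2/11, z}; counting standard monomials gives mu = 4. Corank 2; j^3 = -(2*x - y)*(5*x^2 - 6*x*y + 2*y^2) splits into three distinct lines over C (the quadratic factor has nonzero discriminant), so D_4.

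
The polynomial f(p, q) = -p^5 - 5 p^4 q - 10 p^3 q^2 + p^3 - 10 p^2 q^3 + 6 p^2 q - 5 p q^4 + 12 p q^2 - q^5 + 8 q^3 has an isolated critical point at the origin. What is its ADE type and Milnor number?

Type E_{8}, Milnor number mu = 8.

The Hessian of f at 0 has rank 0. Corank 2; j^3 = (p + 2*q)^3 is a perfect cube, so E-series; the 5-jet and mu = 8 give E_8.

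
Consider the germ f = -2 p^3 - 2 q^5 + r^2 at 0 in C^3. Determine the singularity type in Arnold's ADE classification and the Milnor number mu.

Type E_8, Milnor number mu = 8.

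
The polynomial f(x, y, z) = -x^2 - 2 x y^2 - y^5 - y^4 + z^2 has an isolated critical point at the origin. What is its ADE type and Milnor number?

The Hessian of f at 0 has rank 2. Corank 1: A-series; mu = 4 gives A_4.

Type A4, Milnor number mu = 4.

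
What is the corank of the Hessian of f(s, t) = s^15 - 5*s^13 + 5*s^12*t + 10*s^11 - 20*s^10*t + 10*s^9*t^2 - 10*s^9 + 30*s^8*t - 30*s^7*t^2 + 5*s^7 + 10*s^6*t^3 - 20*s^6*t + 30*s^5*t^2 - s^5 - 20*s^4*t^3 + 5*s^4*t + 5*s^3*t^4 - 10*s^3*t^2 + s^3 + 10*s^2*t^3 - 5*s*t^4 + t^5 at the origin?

2

Hessian at 0 has rank 0.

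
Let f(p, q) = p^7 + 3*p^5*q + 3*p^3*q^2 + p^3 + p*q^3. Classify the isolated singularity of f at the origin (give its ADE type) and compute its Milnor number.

Type E7, Milnor number mu = 7.

The Hessian of f at 0 has rank 0. Corank 2; j^3 = p^3 is a perfect cube, so E-series; the 4-jet and mu = 7 give E_7.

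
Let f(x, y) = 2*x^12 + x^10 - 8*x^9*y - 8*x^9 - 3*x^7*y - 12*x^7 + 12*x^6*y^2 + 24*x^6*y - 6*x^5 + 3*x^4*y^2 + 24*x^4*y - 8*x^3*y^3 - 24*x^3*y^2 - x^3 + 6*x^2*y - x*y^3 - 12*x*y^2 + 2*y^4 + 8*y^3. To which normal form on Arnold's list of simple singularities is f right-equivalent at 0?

E_{7}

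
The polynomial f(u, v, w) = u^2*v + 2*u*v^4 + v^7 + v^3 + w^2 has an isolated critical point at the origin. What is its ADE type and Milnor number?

The Hessian of f at 0 is [[0, 0, 0], [0, 0, 0], [0, 0, 2]] with rank 1, so corank 2. A Groebner basis of the Jacobian ideal J(f) in C{u,v,w} is {v^3, u^2 + 3*v^2, u*v, w}; counting standard monomials gives mu = 4. Corank 2; j^3 = v*(u^2 + v^2) splits into three distinct lines over C (the quadratic factor has nonzero discriminant), so D_4.

Type D4, Milnor number mu = 4.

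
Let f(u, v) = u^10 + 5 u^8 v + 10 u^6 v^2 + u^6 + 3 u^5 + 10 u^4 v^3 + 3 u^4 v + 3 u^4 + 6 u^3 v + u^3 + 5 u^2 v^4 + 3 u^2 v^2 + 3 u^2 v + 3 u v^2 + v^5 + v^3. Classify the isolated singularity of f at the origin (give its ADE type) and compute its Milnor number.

Type E8, Milnor number mu = 8.

The Hessian of f at 0 has rank 0. Corank 2; j^3 = (u + v)^3 is a perfect cube, so E-series; the 5-jet and mu = 8 give E_8.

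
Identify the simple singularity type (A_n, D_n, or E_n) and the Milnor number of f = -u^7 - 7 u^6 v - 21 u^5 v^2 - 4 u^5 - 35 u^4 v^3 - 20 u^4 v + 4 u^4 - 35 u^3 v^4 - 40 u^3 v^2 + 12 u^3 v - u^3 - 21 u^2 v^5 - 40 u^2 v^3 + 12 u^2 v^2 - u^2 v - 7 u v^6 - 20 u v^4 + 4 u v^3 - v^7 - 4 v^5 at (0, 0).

The Hessian of f at 0 has rank 0. Corank 2; j^3 = -u^2*(u + v) has shape L^2 M (L != M), so D-series; mu = 8 gives D_8.

Type D8, Milnor number mu = 8.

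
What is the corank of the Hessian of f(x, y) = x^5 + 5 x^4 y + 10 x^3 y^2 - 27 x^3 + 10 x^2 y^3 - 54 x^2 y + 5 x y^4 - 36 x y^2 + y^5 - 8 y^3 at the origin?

2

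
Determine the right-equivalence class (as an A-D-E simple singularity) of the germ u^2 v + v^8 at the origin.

D_{9}

The Hessian of f at 0 is [[0, 0], [0, 0]] with rank 0, so corank 2. A Groebner basis of the Jacobian ideal J(f) in C{u,v} is {u^2/8 + v^7, u^3, u*v}; counting standard monomials gives mu = 9. Corank 2; j^3 = u^2*v has shape L^2 M (L != M), so D-series; mu = 9 gives D_9.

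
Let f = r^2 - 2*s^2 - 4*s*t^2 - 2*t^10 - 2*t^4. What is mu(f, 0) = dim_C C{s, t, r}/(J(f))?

9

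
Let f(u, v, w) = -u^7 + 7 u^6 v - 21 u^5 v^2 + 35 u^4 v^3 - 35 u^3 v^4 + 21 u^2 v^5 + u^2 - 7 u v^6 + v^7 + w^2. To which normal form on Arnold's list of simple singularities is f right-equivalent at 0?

The Hessian of f at 0 is [[2, 0, 0], [0, 0, 0], [0, 0, 2]] with rank 2, so corank 1. A Groebner basis of the Jacobian ideal J(f) in C{u,v,w} is {v^6, u, w}; counting standard monomials gives mu = 6. Corank 1: A-series; mu = 6 gives A_6.

A_{6}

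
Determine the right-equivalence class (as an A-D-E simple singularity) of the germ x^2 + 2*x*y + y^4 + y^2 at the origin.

A_3

The Hessian of f at 0 is [[2, 2], [2, 2]] with rank 1, so corank 1. A Groebner basis of the Jacobian ideal J(f) in C{x,y} is {y^3, x + y}; counting standard monomials gives mu = 3. Corank 1: A-series; mu = 3 gives A_3.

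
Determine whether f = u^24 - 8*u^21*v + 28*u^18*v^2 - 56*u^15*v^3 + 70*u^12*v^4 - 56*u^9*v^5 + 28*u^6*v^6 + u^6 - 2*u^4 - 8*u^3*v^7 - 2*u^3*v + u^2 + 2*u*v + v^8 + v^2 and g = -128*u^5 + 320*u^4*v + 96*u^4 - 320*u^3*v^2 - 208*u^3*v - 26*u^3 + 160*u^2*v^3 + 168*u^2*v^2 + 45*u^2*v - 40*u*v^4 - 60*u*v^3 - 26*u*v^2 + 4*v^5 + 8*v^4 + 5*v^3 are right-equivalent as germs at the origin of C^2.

The Hessian of f at 0 is [[2, 2], [2, 2]] with rank 1, so corank 1. A Groebner basis of the Jacobian ideal J(f) in C{u,v} is {3*u^2 + 7*u*v + v^4 + 4*v^2, u^3 - u - v, u^2*v + 2*u/3 - v^3/3 + 2*v/3, u*v^2 - u/3 + 2*v^3/3 - v/3}; counting standard monomials gives mu = 7. Corank 1: A-series; mu = 7 gives A_7. The Hessian of g at 0 is [[0, 0], [0, 0]] with rank 0, so corank 2. A Groebner basis of the Jacobian ideal J(g) in C{u,v} is {v^3, u^2 + v^2/3, u*v}; counting standard monomials gives mu = 4. Corank 2; j^3 = -(2*u - v)*(13*u^2 - 16*u*v + 5*v^2) splits into three distinct lines over C (the quadratic factor has nonzero discriminant), so D_4. f is A_7 but g is D_4, hence not right-equivalent.

No.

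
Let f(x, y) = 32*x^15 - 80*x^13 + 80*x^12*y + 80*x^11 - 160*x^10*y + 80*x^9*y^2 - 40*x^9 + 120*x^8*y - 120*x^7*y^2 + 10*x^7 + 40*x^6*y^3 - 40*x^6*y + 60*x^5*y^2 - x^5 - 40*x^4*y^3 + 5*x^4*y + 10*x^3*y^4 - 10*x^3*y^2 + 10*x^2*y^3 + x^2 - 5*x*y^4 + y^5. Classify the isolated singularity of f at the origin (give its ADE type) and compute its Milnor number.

The Hessian of f at 0 is [[2, 0], [0, 0]] with rank 1, so corank 1. A Groebner basis of the Jacobian ideal J(f) in C{x,y} is {y^4, x}; counting standard monomials gives mu = 4. Corank 1: A-series; mu = 4 gives A_4.

Type A_4, Milnor number mu = 4.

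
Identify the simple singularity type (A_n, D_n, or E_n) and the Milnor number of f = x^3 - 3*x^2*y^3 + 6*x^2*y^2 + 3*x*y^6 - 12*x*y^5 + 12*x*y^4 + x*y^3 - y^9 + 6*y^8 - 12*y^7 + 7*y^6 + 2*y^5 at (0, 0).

The Hessian of f at 0 has rank 0. Corank 2; j^3 = x^3 is a perfect cube, so E-series; the 4-jet and mu = 7 give E_7.

Type E7, Milnor number mu = 7.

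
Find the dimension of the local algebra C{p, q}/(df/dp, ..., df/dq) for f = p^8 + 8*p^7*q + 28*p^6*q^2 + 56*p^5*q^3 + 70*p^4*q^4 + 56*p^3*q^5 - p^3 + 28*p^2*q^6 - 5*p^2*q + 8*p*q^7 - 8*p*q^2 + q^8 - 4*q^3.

The Hessian of f at 0 is [[0, 0], [0, 0]] with rank 0, so corank 2. A Groebner basis of the Jacobian ideal J(f) in C{p,q} is {p*q/8 + q^7 + q^2/4, p*q^2 + 2*q^3, p^2 + 3*p*q + 2*q^2}; counting standard monomials gives mu = 9. Corank 2; j^3 = -(p + q)*(p + 2*q)^2 has shape L^2 M (L != M), so D-series; mu = 9 gives D_9.

9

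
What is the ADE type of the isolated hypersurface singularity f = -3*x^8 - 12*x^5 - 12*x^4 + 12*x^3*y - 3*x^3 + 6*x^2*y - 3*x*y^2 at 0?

The Hessian of f at 0 is [[0, 0], [0, 0]] with rank 0, so corank 2. A Groebner basis of the Jacobian ideal J(f) in C{x,y} is {x^2*y^2 + x*y^2/2 - y^3/2, -4*x^2*y - x^2/4 + x*y^3 + 3*x*y^2 - 3*x*y/4 - 3*y^3/2 + y^2, -27*x^2*y/2 - 3*x^2/4 + 7*x*y^2 - 13*x*y/4 + y^4 - 3*y^3 + 4*y^2, x^3 + x^2/2 - x*y/2}; counting standard monomials gives mu = 9. Corank 2; j^3 = -3*x*(x - y)^2 has shape L^2 M (L != M), so D-series; mu = 9 gives D_9.

D_9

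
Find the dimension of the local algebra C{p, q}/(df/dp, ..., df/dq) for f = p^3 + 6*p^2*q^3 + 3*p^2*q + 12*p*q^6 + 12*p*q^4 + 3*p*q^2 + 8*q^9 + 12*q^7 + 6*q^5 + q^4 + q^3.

The Hessian of f at 0 is [[0, 0], [0, 0]] with rank 0, so corank 2. A Groebner basis of the Jacobian ideal J(f) in C{p,q} is {q^3, p^2 + 2*p*q + q^2}; counting standard monomials gives mu = 6. Corank 2; j^3 = (p + q)^3 is a perfect cube, so E-series; the 4-jet and mu = 6 give E_6.

6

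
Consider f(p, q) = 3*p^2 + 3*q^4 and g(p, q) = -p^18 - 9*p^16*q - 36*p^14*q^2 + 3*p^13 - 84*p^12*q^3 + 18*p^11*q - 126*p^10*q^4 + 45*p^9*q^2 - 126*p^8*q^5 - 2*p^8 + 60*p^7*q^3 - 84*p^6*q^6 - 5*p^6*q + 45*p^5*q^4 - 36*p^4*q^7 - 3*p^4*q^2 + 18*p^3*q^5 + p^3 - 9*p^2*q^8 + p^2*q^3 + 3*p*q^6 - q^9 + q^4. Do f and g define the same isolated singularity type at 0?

No.

The Hessian of f at 0 is [[6, 0], [0, 0]] with rank 1, so corank 1. A Groebner basis of the Jacobian ideal J(f) in C{p,q} is {q^3, p}; counting standard monomials gives mu = 3. Corank 1: A-series; mu = 3 gives A_3. The Hessian of g at 0 is [[0, 0], [0, 0]] with rank 0, so corank 2. A Groebner basis of the Jacobian ideal J(g) in C{p,q} is {q^3, p^2}; counting standard monomials gives mu = 6. Corank 2; j^3 = p^3 is a perfect cube, so E-series; the 4-jet and mu = 6 give E_6. f is A_3 but g is E_6, hence not right-equivalent.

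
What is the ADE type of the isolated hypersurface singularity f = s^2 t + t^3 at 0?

The Hessian of f at 0 is [[0, 0], [0, 0]] with rank 0, so corank 2. A Groebner basis of the Jacobian ideal J(f) in C{s,t} is {t^3, s^2 + 3*t^2, s*t}; counting standard monomials gives mu = 4. Corank 2; j^3 = t*(s^2 + t^2) splits into three distinct lines over C (the quadratic factor has nonzero discriminant), so D_4.

D4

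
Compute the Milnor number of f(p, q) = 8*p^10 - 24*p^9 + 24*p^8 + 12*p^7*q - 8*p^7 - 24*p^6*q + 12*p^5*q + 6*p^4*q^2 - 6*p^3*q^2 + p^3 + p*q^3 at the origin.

7

The Hessian of f at 0 has rank 0. Corank 2; j^3 = p^3 is a perfect cube, so E-series; the 4-jet and mu = 7 give E_7.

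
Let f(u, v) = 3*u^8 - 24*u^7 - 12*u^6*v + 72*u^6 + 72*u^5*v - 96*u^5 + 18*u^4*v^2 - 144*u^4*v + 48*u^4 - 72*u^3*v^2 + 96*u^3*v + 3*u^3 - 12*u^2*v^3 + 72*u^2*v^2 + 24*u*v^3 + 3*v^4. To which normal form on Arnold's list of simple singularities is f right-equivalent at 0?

The Hessian of f at 0 is [[0, 0], [0, 0]] with rank 0, so corank 2. A Groebner basis of the Jacobian ideal J(f) in C{u,v} is {v^4, u*v^2 + v^3/6, u^2}; counting standard monomials gives mu = 6. Corank 2; j^3 = 3*u^3 is a perfect cube, so E-series; the 4-jet and mu = 6 give E_6.

E_6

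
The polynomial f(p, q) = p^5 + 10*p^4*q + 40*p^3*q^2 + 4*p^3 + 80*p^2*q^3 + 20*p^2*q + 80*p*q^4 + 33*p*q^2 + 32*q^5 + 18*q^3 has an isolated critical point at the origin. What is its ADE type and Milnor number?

Type D_{6}, Milnor number mu = 6.

The Hessian of f at 0 is [[0, 0], [0, 0]] with rank 0, so corank 2. A Groebner basis of the Jacobian ideal J(f) in C{p,q} is {-32*p*q/5 + q^4 - 48*q^2/5, p*q^2 + 3*q^3/2, p^2 + 7*p*q/2 + 3*q^2}; counting standard monomials gives mu = 6. Corank 2; j^3 = (p + 2*q)*(2*p + 3*q)^2 has shape L^2 M (L != M), so D-series; mu = 6 gives D_6.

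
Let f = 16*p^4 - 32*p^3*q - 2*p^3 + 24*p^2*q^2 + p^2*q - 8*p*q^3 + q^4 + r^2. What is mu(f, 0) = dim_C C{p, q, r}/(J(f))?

5

The Hessian of f at 0 has rank 1. Corank 2; j^3 = -p^2*(2*p - q) has shape L^2 M (L != M), so D-series; mu = 5 gives D_5.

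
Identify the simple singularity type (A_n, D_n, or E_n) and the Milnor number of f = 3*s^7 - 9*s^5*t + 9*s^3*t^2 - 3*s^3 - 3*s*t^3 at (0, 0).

Type E_{7}, Milnor number mu = 7.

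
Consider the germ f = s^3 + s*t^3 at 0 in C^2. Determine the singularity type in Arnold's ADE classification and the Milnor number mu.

Type E_7, Milnor number mu = 7.

The Hessian of f at 0 is [[0, 0], [0, 0]] with rank 0, so corank 2. A Groebner basis of the Jacobian ideal J(f) in C{s,t} is {s^3, s*t^2, 3*s^2 + t^3}; counting standard monomials gives mu = 7. Corank 2; j^3 = s^3 is a perfect cube, so E-series; the 4-jet and mu = 7 give E_7.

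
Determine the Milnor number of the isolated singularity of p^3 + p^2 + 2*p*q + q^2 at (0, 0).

The Hessian of f at 0 has rank 1. Corank 1: A-series; mu = 2 gives A_2.

2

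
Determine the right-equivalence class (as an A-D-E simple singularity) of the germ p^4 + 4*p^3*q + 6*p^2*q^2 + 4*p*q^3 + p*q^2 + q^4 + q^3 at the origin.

D5

The Hessian of f at 0 has rank 0. Corank 2; j^3 = q^2*(p + q) has shape L^2 M (L != M), so D-series; mu = 5 gives D_5.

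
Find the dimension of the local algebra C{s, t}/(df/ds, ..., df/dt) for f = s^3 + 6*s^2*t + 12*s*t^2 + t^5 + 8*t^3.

8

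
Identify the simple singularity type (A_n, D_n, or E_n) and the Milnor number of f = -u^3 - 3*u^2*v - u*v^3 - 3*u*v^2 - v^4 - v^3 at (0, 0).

Type E7, Milnor number mu = 7.

The Hessian of f at 0 is [[0, 0], [0, 0]] with rank 0, so corank 2. A Groebner basis of the Jacobian ideal J(f) in C{u,v} is {u^3 + 3*u^2*v + 6*u^2 + 12*u*v + 6*v^2, -3*u^2 + u*v^2 - 6*u*v - 3*v^2, 3*u^2 + 6*u*v + v^3 + 3*v^2}; counting standard monomials gives mu = 7. Corank 2; j^3 = -(u + v)^3 is a perfect cube, so E-series; the 4-jet and mu = 7 give E_7.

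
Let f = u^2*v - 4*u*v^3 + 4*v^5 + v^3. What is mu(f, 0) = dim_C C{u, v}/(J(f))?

4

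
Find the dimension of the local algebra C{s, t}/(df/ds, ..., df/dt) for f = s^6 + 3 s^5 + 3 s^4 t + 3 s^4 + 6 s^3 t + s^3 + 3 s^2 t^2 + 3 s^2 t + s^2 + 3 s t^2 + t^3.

2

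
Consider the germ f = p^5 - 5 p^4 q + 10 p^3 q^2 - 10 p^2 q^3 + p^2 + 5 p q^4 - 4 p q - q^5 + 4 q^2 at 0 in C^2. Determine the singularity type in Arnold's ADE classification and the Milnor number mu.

Type A_{4}, Milnor number mu = 4.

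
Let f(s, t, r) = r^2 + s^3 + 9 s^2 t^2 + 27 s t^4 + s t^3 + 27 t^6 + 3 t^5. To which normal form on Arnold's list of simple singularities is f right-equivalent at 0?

E7

The Hessian of f at 0 has rank 1. Corank 2; j^3 = s^3 is a perfect cube, so E-series; the 4-jet and mu = 7 give E_7.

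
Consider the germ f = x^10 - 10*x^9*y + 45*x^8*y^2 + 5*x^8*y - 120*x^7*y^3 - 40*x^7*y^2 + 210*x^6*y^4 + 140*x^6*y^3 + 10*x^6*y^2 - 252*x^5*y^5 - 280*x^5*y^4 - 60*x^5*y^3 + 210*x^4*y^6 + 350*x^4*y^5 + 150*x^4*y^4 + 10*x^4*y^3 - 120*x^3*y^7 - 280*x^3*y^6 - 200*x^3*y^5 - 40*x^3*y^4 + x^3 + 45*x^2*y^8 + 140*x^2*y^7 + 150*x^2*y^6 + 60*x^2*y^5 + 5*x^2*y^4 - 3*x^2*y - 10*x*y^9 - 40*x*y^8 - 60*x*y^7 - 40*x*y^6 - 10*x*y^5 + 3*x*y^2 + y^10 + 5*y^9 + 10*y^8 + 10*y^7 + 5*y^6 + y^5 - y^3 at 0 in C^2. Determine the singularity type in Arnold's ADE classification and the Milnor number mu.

The Hessian of f at 0 has rank 0. Corank 2; j^3 = (x - y)^3 is a perfect cube, so E-series; the 5-jet and mu = 8 give E_8.

Type E8, Milnor number mu = 8.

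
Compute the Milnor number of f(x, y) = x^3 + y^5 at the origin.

8

The Hessian of f at 0 is [[0, 0], [0, 0]] with rank 0, so corank 2. A Groebner basis of the Jacobian ideal J(f) in C{x,y} is {y^4, x^2}; counting standard monomials gives mu = 8. Corank 2; j^3 = x^3 is a perfect cube, so E-series; the 5-jet and mu = 8 give E_8.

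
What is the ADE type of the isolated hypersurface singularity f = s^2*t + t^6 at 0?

The Hessian of f at 0 is [[0, 0], [0, 0]] with rank 0, so corank 2. A Groebner basis of the Jacobian ideal J(f) in C{s,t} is {s^2/6 + t^5, s^3, s*t}; counting standard monomials gives mu = 7. Corank 2; j^3 = s^2*t has shape L^2 M (L != M), so D-series; mu = 7 gives D_7.

D_{7}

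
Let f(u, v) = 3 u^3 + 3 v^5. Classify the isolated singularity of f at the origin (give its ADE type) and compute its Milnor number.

The Hessian of f at 0 is [[0, 0], [0, 0]] with rank 0, so corank 2. A Groebner basis of the Jacobian ideal J(f) in C{u,v} is {v^4, u^2}; counting standard monomials gives mu = 8. Corank 2; j^3 = 3*u^3 is a perfect cube, so E-series; the 5-jet and mu = 8 give E_8.

Type E8, Milnor number mu = 8.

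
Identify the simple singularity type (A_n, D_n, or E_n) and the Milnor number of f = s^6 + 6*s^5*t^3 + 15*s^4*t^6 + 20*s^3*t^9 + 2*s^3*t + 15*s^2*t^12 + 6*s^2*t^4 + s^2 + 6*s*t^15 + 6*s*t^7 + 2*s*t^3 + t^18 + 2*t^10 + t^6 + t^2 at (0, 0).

Type A_{1}, Milnor number mu = 1.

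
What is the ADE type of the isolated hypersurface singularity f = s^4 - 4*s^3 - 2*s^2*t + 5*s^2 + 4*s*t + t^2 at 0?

The Hessian of f at 0 is [[10, 4], [4, 2]] with rank 2, so corank 0. A Groebner basis of the Jacobian ideal J(f) in C{s,t} is {s, t}; counting standard monomials gives mu = 1. Corank 0: nondegenerate Morse point, so A_1.

A_1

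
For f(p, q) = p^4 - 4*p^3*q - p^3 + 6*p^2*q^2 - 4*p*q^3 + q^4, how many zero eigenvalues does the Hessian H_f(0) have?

2

Hessian at 0 has rank 0.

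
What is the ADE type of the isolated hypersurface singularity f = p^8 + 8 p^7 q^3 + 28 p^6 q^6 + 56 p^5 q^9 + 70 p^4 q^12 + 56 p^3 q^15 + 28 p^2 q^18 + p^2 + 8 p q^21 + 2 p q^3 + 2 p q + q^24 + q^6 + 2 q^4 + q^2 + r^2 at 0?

The Hessian of f at 0 is [[2, 2, 0], [2, 2, 0], [0, 0, 2]] with rank 2, so corank 1. A Groebner basis of the Jacobian ideal J(f) in C{p,q,r} is {p^3 - 3*p*q^2 + 2*p + 2*q, p^2*q + 2*p*q^2 - p - q, p + q^3 + q, r}; counting standard monomials gives mu = 7. Corank 1: A-series; mu = 7 gives A_7.

A7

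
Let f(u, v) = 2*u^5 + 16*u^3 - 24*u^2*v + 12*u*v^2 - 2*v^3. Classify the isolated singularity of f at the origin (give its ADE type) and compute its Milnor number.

Type E_8, Milnor number mu = 8.

The Hessian of f at 0 has rank 0. Corank 2; j^3 = 2*(2*u - v)^3 is a perfect cube, so E-series; the 5-jet and mu = 8 give E_8.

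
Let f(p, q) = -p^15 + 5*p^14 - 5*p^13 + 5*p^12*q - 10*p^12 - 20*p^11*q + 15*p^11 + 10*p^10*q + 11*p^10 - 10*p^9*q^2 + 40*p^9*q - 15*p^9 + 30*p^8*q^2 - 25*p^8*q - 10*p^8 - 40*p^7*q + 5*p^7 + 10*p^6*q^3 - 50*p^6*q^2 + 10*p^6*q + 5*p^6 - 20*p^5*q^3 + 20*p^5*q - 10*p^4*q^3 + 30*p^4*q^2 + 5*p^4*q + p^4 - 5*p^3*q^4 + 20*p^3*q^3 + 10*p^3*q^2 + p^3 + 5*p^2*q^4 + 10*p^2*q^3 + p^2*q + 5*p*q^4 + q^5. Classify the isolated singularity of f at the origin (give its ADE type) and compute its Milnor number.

Type D6, Milnor number mu = 6.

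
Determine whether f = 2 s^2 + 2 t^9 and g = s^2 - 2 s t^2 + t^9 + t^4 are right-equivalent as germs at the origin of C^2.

Yes.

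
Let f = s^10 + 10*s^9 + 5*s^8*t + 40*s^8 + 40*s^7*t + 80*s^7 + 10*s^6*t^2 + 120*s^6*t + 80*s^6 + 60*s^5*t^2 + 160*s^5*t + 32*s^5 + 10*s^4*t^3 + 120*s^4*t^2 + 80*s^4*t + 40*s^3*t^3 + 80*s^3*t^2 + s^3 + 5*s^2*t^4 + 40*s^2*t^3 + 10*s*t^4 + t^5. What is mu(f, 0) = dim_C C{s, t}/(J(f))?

The Hessian of f at 0 has rank 0. Corank 2; j^3 = s^3 is a perfect cube, so E-series; the 5-jet and mu = 8 give E_8.

8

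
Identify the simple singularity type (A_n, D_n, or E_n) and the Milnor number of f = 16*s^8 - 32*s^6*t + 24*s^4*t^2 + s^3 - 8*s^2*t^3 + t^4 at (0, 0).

Type E6, Milnor number mu = 6.

The Hessian of f at 0 is [[0, 0], [0, 0]] with rank 0, so corank 2. A Groebner basis of the Jacobian ideal J(f) in C{s,t} is {t^3, s^2}; counting standard monomials gives mu = 6. Corank 2; j^3 = s^3 is a perfect cube, so E-series; the 4-jet and mu = 6 give E_6.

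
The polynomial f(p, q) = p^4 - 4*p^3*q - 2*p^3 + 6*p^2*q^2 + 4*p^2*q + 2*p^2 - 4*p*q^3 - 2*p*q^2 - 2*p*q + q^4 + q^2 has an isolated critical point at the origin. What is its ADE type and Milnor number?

Type A_1, Milnor number mu = 1.

The Hessian of f at 0 has rank 2. Corank 0: nondegenerate Morse point, so A_1.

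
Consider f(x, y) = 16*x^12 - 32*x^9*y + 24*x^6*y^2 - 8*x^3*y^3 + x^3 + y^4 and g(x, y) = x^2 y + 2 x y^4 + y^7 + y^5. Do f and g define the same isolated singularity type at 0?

No.

The Hessian of f at 0 is [[0, 0], [0, 0]] with rank 0, so corank 2. A Groebner basis of the Jacobian ideal J(f) in C{x,y} is {y^3, x^2}; counting standard monomials gives mu = 6. Corank 2; j^3 = x^3 is a perfect cube, so E-series; the 4-jet and mu = 6 give E_6. The Hessian of g at 0 is [[0, 0], [0, 0]] with rank 0, so corank 2. A Groebner basis of the Jacobian ideal J(g) in C{x,y} is {x*y + y^4, x*y^2, x^2 - 5*x*y}; counting standard monomials gives mu = 6. Corank 2; j^3 = x^2*y has shape L^2 M (L != M), so D-series; mu = 6 gives D_6. f is E_6 but g is D_6, hence not right-equivalent.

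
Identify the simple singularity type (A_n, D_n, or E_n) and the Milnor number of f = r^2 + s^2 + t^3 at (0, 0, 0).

Type A_{2}, Milnor number mu = 2.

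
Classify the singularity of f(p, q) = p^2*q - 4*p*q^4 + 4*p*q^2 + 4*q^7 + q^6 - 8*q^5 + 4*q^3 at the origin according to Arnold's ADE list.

D_{7}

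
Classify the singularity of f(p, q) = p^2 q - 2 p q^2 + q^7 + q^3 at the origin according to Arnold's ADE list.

D_{8}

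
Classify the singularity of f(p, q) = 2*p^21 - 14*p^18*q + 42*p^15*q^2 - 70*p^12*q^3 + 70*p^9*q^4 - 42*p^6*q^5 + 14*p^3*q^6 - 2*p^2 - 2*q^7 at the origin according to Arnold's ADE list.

A6

The Hessian of f at 0 has rank 1. Corank 1: A-series; mu = 6 gives A_6.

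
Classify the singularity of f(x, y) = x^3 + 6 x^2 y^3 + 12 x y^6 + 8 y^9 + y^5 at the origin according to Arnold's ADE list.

E_8

The Hessian of f at 0 has rank 0. Corank 2; j^3 = x^3 is a perfect cube, so E-series; the 5-jet and mu = 8 give E_8.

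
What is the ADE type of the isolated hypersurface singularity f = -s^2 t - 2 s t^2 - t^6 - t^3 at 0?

The Hessian of f at 0 has rank 0. Corank 2; j^3 = -t*(s + t)^2 has shape L^2 M (L != M), so D-series; mu = 7 gives D_7.

D_7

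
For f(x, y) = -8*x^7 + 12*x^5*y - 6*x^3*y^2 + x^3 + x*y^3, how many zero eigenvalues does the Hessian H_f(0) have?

2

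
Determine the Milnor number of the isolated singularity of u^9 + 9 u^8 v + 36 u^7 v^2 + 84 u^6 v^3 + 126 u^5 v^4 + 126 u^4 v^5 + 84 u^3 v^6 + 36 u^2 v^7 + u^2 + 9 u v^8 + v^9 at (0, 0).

The Hessian of f at 0 has rank 1. Corank 1: A-series; mu = 8 gives A_8.

8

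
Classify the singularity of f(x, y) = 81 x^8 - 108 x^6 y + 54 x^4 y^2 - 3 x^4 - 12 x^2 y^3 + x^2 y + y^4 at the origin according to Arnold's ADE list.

D_5

The Hessian of f at 0 is [[0, 0], [0, 0]] with rank 0, so corank 2. A Groebner basis of the Jacobian ideal J(f) in C{x,y} is {x^3, x^2/4 + y^3, x*y}; counting standard monomials gives mu = 5. Corank 2; j^3 = x^2*y has shape L^2 M (L != M), so D-series; mu = 5 gives D_5.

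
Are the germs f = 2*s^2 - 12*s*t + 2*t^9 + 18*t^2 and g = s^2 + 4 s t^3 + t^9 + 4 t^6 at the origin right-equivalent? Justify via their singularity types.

Yes.

The Hessian of f at 0 has rank 1. Corank 1: A-series; mu = 8 gives A_8. The Hessian of g at 0 has rank 1. Corank 1: A-series; mu = 8 gives A_8. Both have type A_8, hence right-equivalent.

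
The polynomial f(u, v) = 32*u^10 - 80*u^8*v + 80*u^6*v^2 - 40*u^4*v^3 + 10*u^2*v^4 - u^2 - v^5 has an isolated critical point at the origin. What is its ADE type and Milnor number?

Type A4, Milnor number mu = 4.

The Hessian of f at 0 has rank 1. Corank 1: A-series; mu = 4 gives A_4.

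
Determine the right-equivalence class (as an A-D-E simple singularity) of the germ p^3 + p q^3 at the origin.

E_{7}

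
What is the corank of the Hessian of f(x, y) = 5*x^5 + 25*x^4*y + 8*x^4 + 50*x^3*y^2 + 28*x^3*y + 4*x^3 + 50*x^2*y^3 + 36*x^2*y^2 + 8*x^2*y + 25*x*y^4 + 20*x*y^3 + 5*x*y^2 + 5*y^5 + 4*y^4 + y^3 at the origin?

2

Hessian at 0 has rank 0.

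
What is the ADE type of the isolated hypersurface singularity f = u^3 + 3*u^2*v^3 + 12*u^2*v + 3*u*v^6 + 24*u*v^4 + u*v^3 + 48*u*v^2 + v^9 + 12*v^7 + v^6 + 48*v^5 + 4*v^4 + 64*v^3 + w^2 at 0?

E7

The Hessian of f at 0 has rank 1. Corank 2; j^3 = (u + 4*v)^3 is a perfect cube, so E-series; the 4-jet and mu = 7 give E_7.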